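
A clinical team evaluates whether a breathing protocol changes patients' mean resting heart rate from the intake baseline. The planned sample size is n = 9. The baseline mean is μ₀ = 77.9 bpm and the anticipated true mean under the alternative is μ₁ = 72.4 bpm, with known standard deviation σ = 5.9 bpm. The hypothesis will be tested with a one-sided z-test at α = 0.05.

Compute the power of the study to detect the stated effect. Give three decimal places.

Standardized effect: d = |μ₁ − μ₀| / σ = |72.4 − 77.9| / 5.9 = 0.9322
Noncentrality parameter: δ = d·√n = 0.9322 × √9 = 2.7966
Critical value for a one-sided test at α = 0.05: z_α = 1.645.
Power = P(Z > 1.645 − δ) = Φ(1.152) = 0.8753.

Power ≈ 0.875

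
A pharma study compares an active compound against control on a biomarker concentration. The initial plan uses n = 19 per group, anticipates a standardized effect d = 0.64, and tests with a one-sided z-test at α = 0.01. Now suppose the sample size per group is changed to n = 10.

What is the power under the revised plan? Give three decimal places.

With n = 10 per group: δ = d·√(n/2) = 0.64 × √(10/2) = 1.4311. Critical value z_{0.01} = 2.326.
Revised power = P(Z > 2.326 − δ) = Φ(-0.895) = 0.1853.

Power ≈ 0.185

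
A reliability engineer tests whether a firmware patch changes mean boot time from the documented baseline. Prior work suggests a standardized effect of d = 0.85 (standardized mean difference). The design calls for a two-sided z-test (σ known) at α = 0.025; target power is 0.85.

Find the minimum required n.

n = 15

Set Φ(δ − 2.241) = 0.85; then δ − 2.241 = Φ⁻¹(0.85) = 1.036, giving δ = 3.278.
(For δ > 0 the lower-tail rejection region contributes negligibly to power, so the one-term inversion is standard.)
δ = d·√n ⇒ n = (δ/d)² = (3.278 / 0.85)² = 14.87.
Round up to the next whole unit.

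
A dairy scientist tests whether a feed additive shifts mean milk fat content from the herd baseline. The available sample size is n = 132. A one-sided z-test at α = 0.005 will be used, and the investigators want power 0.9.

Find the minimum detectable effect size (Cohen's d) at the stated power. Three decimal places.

Required noncentrality: δ = z_{0.005} + z_{0.10} = 2.576 + 1.282 = 3.857.
δ = d·√n ⇒ d = δ/√n = 3.857/√132 = 0.3357.

d ≈ 0.336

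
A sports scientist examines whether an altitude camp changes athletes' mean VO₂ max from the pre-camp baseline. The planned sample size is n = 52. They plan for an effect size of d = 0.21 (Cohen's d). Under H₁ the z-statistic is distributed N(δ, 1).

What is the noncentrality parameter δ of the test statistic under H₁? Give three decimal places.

δ ≈ 1.514

δ = d·√n = 0.21 × √52 = 1.5143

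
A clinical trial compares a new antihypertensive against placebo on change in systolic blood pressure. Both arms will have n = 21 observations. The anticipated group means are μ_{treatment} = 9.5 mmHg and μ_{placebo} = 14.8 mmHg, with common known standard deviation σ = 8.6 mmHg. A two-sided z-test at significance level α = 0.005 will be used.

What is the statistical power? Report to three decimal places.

Power ≈ 0.209

Standardized effect: d = |μ_{treatment} − μ_{placebo}| / σ = |9.5 − 14.8| / 8.6 = 0.6163
Noncentrality parameter: δ = d·√(n/2) = 0.6163 × √(21/2) = 1.9970
Two-sided α = 0.005 → critical value z_{0.0025} = 2.807.
Power = Φ(δ − 2.807) + Φ(−δ − 2.807) = Φ(-0.810) + Φ(-4.804) = 0.2090 + 0.0000 = 0.2090.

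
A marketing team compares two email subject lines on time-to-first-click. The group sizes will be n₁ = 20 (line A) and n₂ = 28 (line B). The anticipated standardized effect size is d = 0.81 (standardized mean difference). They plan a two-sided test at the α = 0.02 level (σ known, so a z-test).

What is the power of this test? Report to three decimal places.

Noncentrality parameter: δ = d / √(1/n₁ + 1/n₂) = 0.81 / √(1/20 + 1/28) = 2.7667
Critical value for a two-sided test at α = 0.02: z_{α/2} = 2.326.
Power = Φ(δ − 2.326) + Φ(−δ − 2.326) = Φ(0.440) + Φ(-5.093) = 0.6702 + 0.0000 = 0.6702.

Power ≈ 0.670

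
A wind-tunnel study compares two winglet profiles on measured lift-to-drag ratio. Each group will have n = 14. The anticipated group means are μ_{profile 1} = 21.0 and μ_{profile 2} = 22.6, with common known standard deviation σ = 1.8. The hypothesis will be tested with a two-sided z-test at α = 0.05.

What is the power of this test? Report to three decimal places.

Standardized effect: d = |μ_{profile 1} − μ_{profile 2}| / σ = |21.0 − 22.6| / 1.8 = 0.8889
Noncentrality parameter: δ = d·√(n/2) = 0.8889 × √(14/2) = 2.3518
Critical value for a two-sided test at α = 0.05: z_{α/2} = 1.960.
Power = Φ(δ − 1.960) + Φ(−δ − 1.960) = Φ(0.392) + Φ(-4.312) = 0.6524 + 0.0000 = 0.6524.

Power ≈ 0.652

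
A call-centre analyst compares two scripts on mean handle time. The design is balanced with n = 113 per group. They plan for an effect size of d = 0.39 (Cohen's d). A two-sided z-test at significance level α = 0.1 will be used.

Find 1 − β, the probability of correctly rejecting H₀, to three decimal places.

Power ≈ 0.901

Noncentrality parameter: δ = d·√(n/2) = 0.39 × √(113/2) = 2.9315
Two-sided α = 0.1 → critical value z_{0.05} = 1.645.
Power = Φ(δ − 1.645) + Φ(−δ − 1.645) = Φ(1.287) + Φ(-4.576) = 0.9009 + 0.0000 = 0.9009.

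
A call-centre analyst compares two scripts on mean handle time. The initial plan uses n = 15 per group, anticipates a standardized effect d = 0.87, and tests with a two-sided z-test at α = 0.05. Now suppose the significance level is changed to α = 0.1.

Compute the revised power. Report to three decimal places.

Power ≈ 0.770

δ = d·√(n/2) = 0.87 × √(15/2) = 2.3826 (unchanged). New critical value: z_{0.05} = 1.645.
Revised power = Φ(δ − 1.645) + Φ(−δ − 1.645) = Φ(0.738) + Φ(-4.027) = 0.7697 + 0.0000 = 0.7697.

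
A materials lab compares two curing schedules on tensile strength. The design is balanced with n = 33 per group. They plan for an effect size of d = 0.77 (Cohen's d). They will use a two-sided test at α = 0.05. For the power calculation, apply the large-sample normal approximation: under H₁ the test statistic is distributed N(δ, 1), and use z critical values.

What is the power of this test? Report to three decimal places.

Noncentrality parameter: δ = d·√(n/2) = 0.77 × √(33/2) = 3.1278
Two-sided α = 0.05 → critical value z_{0.025} = 1.960.
Power = Φ(δ − 1.960) + Φ(−δ − 1.960) = Φ(1.168) + Φ(-5.088) = 0.8786 + 0.0000 = 0.8786.

Power ≈ 0.879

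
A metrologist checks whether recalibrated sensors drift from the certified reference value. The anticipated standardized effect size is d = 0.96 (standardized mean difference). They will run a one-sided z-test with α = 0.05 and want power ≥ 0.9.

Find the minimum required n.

Set Φ(δ − 1.645) = 0.9; then δ − 1.645 = Φ⁻¹(0.9) = 1.282, giving δ = 2.926.
δ = d·√n ⇒ n = (δ/d)² = (2.926 / 0.96)² = 9.29.
Round up to the next whole unit.

n = 10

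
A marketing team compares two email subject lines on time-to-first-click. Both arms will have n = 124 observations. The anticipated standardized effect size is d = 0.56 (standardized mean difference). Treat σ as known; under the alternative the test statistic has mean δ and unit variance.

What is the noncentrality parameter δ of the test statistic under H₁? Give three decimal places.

δ ≈ 4.409

δ = d·√(n/2) = 0.56 × √(124/2) = 4.4094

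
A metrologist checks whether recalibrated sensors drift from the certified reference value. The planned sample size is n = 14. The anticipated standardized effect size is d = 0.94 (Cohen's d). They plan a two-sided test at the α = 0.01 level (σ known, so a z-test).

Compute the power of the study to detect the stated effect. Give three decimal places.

Power ≈ 0.827

Noncentrality parameter: δ = d·√n = 0.94 × √14 = 3.5172
Two-sided α = 0.01 → critical value z_{0.005} = 2.576.
Power = Φ(δ − 2.576) + Φ(−δ − 2.576) = Φ(0.941) + Φ(-6.093) = 0.8267 + 0.0000 = 0.8267.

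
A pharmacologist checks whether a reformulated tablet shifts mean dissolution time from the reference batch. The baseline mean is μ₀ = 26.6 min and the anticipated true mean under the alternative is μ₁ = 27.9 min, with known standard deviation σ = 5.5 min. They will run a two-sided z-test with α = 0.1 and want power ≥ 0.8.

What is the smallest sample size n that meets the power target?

n = 111

Standardized effect: d = |μ₁ − μ₀| / σ = |27.9 − 26.6| / 5.5 = 0.2364
For power 0.8 need Φ(δ − z_{0.05}) = 0.8, so δ = z_{0.05} + z_{0.20} = 1.645 + 0.842 = 2.486.
(Ignoring the negligible lower-tail rejection probability gives the usual closed-form inversion.)
δ = d·√n ⇒ n = (δ/d)² = (2.486 / 0.2364)² = 110.66.
Round up to the next whole unit.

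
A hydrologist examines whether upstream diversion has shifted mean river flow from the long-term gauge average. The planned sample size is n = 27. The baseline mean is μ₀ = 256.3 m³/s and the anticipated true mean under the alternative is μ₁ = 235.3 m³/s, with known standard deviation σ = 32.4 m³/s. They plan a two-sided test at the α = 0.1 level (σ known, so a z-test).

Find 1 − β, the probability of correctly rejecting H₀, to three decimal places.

Standardized effect: d = |μ₁ − μ₀| / σ = |235.3 − 256.3| / 32.4 = 0.6481
Noncentrality parameter: δ = d·√n = 0.6481 × √27 = 3.3679
Two-sided α = 0.1 → critical value z_{0.05} = 1.645.
Power = Φ(δ − 1.645) + Φ(−δ − 1.645) = Φ(1.723) + Φ(-5.013) = 0.9576 + 0.0000 = 0.9576.

Power ≈ 0.958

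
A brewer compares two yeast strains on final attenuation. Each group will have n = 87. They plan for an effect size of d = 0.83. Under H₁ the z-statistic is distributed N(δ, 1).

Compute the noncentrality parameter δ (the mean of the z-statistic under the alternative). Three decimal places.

δ ≈ 5.474

The noncentrality parameter scales effect size by the design's sample-size factor: δ = d·√(n/2) = 0.83 × √(87/2) = 5.4742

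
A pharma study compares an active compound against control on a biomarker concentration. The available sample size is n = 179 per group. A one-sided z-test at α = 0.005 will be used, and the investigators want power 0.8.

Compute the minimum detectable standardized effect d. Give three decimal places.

d ≈ 0.361

Need Φ(δ − 2.576) = 0.8, so δ = 2.576 + 0.842 = 3.417.
δ = d·√(n/2) ⇒ d = δ/√(n/2) = 3.417/√(179/2) = 0.3612.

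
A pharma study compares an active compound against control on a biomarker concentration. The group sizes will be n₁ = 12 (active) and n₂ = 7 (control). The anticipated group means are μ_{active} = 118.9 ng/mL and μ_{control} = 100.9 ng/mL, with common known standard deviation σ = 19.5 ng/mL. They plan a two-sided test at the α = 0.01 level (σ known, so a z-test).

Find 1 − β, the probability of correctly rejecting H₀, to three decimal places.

Power ≈ 0.263

Standardized effect: d = |μ_{active} − μ_{control}| / σ = |118.9 − 100.9| / 19.5 = 0.9231
Noncentrality parameter: δ = d / √(1/n₁ + 1/n₂) = 0.9231 / √(1/12 + 1/7) = 1.9409
Critical value for a two-sided test at α = 0.01: z_{α/2} = 2.576.
Power = Φ(δ − 2.576) + Φ(−δ − 2.576) = Φ(-0.635) + Φ(-4.517) = 0.2627 + 0.0000 = 0.2627.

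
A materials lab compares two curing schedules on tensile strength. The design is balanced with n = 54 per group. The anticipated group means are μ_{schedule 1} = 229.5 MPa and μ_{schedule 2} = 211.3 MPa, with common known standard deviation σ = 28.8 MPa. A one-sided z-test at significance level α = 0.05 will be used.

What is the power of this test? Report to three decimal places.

Standardized effect: d = |μ_{schedule 1} − μ_{schedule 2}| / σ = |229.5 − 211.3| / 28.8 = 0.6319
Noncentrality parameter: δ = d·√(n/2) = 0.6319 × √(54/2) = 3.2837
One-sided α = 0.05 → critical value z_{0.05} = 1.645.
Power = P(Z > 1.645 − δ) = Φ(1.639) = 0.9494.

Power ≈ 0.949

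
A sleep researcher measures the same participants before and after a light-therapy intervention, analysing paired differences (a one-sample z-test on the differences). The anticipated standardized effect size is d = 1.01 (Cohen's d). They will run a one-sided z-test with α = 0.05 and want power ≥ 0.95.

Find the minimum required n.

For power 0.95 need Φ(δ − z_{0.05}) = 0.95, so δ = z_{0.05} + z_{0.05} = 1.645 + 1.645 = 3.290.
δ = d·√n ⇒ n = (δ/d)² = (3.290 / 1.01)² = 10.61.
Round up to the next whole unit.

n = 11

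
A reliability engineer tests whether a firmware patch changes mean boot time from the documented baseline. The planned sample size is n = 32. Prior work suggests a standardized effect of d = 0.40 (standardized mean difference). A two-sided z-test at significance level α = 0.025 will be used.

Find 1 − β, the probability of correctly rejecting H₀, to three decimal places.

Noncentrality parameter: δ = d·√n = 0.40 × √32 = 2.2627
Critical value for a two-sided test at α = 0.025: z_{α/2} = 2.241.
Power = Φ(δ − 2.241) + Φ(−δ − 2.241) = Φ(0.021) + Φ(-4.504) = 0.5085 + 0.0000 = 0.5085.

Power ≈ 0.509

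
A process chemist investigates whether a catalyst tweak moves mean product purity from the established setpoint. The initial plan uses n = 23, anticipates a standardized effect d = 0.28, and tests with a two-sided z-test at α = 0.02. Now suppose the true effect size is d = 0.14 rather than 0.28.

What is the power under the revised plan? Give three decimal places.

With d = 0.14: δ = d·√n = 0.14 × √23 = 0.6714. Critical value z_{0.01} = 2.326.
Revised power = Φ(δ − 2.326) + Φ(−δ − 2.326) = Φ(-1.655) + Φ(-2.998) = 0.0490 + 0.0014 = 0.0503.

Power ≈ 0.050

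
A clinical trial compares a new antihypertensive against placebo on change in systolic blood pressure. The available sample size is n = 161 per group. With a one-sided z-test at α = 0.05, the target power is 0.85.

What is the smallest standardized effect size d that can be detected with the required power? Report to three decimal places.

Required noncentrality: δ = z_{0.05} + z_{0.15} = 1.645 + 1.036 = 2.681.
δ = d·√(n/2) ⇒ d = δ/√(n/2) = 2.681/√(161/2) = 0.2988.

d ≈ 0.299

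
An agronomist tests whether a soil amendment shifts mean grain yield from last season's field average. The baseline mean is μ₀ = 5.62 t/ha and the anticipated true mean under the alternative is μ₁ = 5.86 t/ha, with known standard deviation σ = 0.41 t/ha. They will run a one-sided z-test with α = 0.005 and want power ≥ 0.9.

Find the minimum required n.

Standardized effect: d = |μ₁ − μ₀| / σ = |5.86 − 5.62| / 0.41 = 0.5854
For power 0.9 need Φ(δ − z_{0.005}) = 0.9, so δ = z_{0.005} + z_{0.10} = 2.576 + 1.282 = 3.857.
δ = d·√n ⇒ n = (δ/d)² = (3.857 / 0.5854)² = 43.42.
Rounding up, n = 44.

n = 44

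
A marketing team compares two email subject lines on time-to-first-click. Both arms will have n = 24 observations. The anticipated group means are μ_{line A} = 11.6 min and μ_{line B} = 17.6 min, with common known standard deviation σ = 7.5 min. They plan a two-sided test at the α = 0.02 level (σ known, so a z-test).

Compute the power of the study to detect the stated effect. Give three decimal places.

Standardized effect: d = |μ_{line A} − μ_{line B}| / σ = |11.6 − 17.6| / 7.5 = 0.8000
Noncentrality parameter: δ = d·√(n/2) = 0.8000 × √(24/2) = 2.7713
Two-sided α = 0.02 → critical value z_{0.01} = 2.326.
Power = Φ(δ − 2.326) + Φ(−δ − 2.326) = Φ(0.445) + Φ(-5.098) = 0.6718 + 0.0000 = 0.6718.

Power ≈ 0.672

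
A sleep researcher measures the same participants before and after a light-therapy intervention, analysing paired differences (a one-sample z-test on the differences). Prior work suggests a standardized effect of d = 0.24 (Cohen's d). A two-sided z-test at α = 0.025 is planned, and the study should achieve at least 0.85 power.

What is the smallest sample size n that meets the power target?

n = 187

Set Φ(δ − 2.241) = 0.85; then δ − 2.241 = Φ⁻¹(0.85) = 1.036, giving δ = 3.278.
(Ignoring the negligible lower-tail rejection probability gives the usual closed-form inversion.)
δ = d·√n ⇒ n = (δ/d)² = (3.278 / 0.24)² = 186.53.
Rounding up, n = 187.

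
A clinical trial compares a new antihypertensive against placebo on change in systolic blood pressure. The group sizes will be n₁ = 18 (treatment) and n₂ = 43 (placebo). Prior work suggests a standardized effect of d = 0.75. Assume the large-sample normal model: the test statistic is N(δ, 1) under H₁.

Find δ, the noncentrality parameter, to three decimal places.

δ ≈ 2.672

δ = d / √(1/n₁ + 1/n₂) = 0.75 / √(1/18 + 1/43) = 2.6716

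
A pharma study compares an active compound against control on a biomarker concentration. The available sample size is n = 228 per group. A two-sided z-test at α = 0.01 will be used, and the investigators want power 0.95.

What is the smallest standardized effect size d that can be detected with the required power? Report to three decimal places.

Need Φ(δ − 2.576) = 0.95, so δ = 2.576 + 1.645 = 4.221.
(The second rejection-region term Φ(−δ − z_{α/2}) is negligible and dropped.)
δ = d·√(n/2) ⇒ d = δ/√(n/2) = 4.221/√(228/2) = 0.3953.

d ≈ 0.395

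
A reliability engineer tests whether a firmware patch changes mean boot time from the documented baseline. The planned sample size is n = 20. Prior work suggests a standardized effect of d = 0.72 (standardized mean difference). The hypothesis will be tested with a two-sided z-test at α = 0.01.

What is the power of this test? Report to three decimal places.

Power ≈ 0.740

Noncentrality parameter: δ = d·√n = 0.72 × √20 = 3.2199
Two-sided α = 0.01 → critical value z_{0.005} = 2.576.
Power = Φ(δ − 2.576) + Φ(−δ − 2.576) = Φ(0.644) + Φ(-5.796) = 0.7402 + 0.0000 = 0.7402.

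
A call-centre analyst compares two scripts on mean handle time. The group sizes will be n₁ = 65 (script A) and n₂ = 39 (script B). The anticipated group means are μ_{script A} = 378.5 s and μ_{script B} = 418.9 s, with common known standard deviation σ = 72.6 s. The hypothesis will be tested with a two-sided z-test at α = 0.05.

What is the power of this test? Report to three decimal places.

Standardized effect: d = |μ_{script A} − μ_{script B}| / σ = |378.5 − 418.9| / 72.6 = 0.5565
Noncentrality parameter: δ = d / √(1/n₁ + 1/n₂) = 0.5565 / √(1/65 + 1/39) = 2.7474
Two-sided α = 0.05 → critical value z_{0.025} = 1.960.
Power = Φ(δ − 1.960) + Φ(−δ − 1.960) = Φ(0.787) + Φ(-4.707) = 0.7845 + 0.0000 = 0.7845.

Power ≈ 0.784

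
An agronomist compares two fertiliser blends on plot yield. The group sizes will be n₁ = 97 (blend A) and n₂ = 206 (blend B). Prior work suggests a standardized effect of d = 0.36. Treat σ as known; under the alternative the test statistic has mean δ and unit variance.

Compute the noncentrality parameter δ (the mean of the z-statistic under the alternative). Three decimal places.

δ ≈ 2.923

δ = d / √(1/n₁ + 1/n₂) = 0.36 / √(1/97 + 1/206) = 2.9235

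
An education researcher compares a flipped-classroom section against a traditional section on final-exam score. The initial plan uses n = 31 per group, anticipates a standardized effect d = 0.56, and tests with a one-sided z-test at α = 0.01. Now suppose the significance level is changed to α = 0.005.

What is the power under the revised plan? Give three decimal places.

δ = d·√(n/2) = 0.56 × √(31/2) = 2.2047 (unchanged). New critical value: z_{0.005} = 2.576.
Revised power = Φ(δ − 2.576) = Φ(-0.371) = 0.3553.

Power ≈ 0.355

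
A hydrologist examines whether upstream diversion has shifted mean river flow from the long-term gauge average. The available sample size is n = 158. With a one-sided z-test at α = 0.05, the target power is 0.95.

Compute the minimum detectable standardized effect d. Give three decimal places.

d ≈ 0.262

Required noncentrality: δ = z_{0.05} + z_{0.05} = 1.645 + 1.645 = 3.290.
δ = d·√n ⇒ d = δ/√n = 3.290/√158 = 0.2617.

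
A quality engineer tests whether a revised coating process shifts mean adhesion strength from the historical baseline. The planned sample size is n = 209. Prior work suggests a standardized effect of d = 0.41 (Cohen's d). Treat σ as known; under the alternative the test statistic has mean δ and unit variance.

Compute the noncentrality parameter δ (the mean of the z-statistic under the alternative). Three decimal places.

δ = d·√n = 0.41 × √209 = 5.9273

δ ≈ 5.927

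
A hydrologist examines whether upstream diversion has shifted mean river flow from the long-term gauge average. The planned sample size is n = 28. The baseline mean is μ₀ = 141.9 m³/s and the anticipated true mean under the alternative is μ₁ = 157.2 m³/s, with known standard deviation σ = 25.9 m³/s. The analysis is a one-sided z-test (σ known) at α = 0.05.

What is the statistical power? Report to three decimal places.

Power ≈ 0.931

Standardized effect: d = |μ₁ − μ₀| / σ = |157.2 − 141.9| / 25.9 = 0.5907
Noncentrality parameter: λ = d·√n = 0.5907 × √28 = 3.1259
Critical value for a one-sided test at α = 0.05: z_α = 1.645.
Power = P(Z > 1.645 − λ) = Φ(1.481) = 0.9307.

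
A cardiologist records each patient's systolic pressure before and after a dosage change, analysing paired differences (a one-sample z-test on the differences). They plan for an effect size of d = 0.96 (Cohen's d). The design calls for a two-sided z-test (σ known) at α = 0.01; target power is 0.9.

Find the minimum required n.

Set Φ(δ − 2.576) = 0.9; then δ − 2.576 = Φ⁻¹(0.9) = 1.282, giving δ = 3.857.
(Ignoring the negligible lower-tail rejection probability gives the usual closed-form inversion.)
δ = d·√n ⇒ n = (δ/d)² = (3.857 / 0.96)² = 16.15.
Round up to the next whole unit.

n = 17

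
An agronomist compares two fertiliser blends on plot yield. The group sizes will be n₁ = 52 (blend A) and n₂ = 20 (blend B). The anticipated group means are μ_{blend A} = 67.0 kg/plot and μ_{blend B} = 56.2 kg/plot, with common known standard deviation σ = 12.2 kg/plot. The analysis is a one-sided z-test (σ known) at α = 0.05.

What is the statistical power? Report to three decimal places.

Power ≈ 0.957

Standardized effect: d = |μ_{blend A} − μ_{blend B}| / σ = |67.0 − 56.2| / 12.2 = 0.8852
Noncentrality parameter: δ = d / √(1/n₁ + 1/n₂) = 0.8852 / √(1/52 + 1/20) = 3.3645
Critical value for a one-sided test at α = 0.05: z_α = 1.645.
Power = P(Z > 1.645 − δ) = Φ(1.720) = 0.9572.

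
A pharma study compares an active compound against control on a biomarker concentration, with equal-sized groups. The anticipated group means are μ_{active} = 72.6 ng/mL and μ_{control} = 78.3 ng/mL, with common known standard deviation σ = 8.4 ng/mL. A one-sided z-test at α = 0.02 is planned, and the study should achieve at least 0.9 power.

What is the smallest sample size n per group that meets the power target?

n = 49 per group

Standardized effect: d = |μ_{active} − μ_{control}| / σ = |72.6 − 78.3| / 8.4 = 0.6786
For power 0.9 need Φ(δ − z_{0.02}) = 0.9, so δ = z_{0.02} + z_{0.10} = 2.054 + 1.282 = 3.335.
δ = d·√(n/2) ⇒ n = 2(δ/d)² = 2 × (3.335 / 0.6786)² = 48.32.
Round up to the next whole unit.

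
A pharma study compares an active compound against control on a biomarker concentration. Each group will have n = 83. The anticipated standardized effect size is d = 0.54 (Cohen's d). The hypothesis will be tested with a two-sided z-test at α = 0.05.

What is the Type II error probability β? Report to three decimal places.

β ≈ 0.064

Noncentrality parameter: δ = d·√(n/2) = 0.54 × √(83/2) = 3.4787
Critical value for a two-sided test at α = 0.05: z_{α/2} = 1.960.
Power = Φ(δ − 1.960) + Φ(−δ − 1.960) = Φ(1.519) + Φ(-5.439) = 0.9356 + 0.0000 = 0.9356.
Type II error: β = 1 − power = 1 − 0.9356 = 0.0644.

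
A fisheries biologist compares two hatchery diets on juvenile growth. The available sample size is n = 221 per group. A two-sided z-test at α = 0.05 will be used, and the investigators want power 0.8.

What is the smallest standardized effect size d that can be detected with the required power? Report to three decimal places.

Need Φ(δ − 1.960) = 0.8, so δ = 1.960 + 0.842 = 2.802.
(The second rejection-region term Φ(−δ − z_{α/2}) is negligible and dropped.)
δ = d·√(n/2) ⇒ d = δ/√(n/2) = 2.802/√(221/2) = 0.2665.

d ≈ 0.267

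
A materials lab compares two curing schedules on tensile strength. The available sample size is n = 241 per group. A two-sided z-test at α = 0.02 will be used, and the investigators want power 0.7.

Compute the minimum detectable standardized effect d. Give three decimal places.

Required noncentrality: δ = z_{0.01} + z_{0.30} = 2.326 + 0.524 = 2.851.
(The second rejection-region term Φ(−δ − z_{α/2}) is negligible and dropped.)
δ = d·√(n/2) ⇒ d = δ/√(n/2) = 2.851/√(241/2) = 0.2597.

d ≈ 0.260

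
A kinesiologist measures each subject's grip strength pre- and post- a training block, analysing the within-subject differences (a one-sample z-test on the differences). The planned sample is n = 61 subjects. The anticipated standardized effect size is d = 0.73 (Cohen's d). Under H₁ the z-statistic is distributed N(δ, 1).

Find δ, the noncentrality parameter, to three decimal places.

The noncentrality parameter scales effect size by the design's sample-size factor: δ = d·√n = 0.73 × √61 = 5.7015

δ ≈ 5.701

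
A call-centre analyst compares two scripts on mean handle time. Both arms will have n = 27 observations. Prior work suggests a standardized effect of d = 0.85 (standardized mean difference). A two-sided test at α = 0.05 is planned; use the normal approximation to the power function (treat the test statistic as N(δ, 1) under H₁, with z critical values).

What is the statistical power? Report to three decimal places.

Power ≈ 0.878

Noncentrality parameter: δ = d·√(n/2) = 0.85 × √(27/2) = 3.1231
Two-sided α = 0.05 → critical value z_{0.025} = 1.960.
Power = Φ(δ − 1.960) + Φ(−δ − 1.960) = Φ(1.163) + Φ(-5.083) = 0.8776 + 0.0000 = 0.8776.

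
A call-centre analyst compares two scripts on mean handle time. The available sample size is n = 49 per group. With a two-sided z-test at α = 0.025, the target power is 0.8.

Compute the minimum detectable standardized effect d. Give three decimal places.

d ≈ 0.623

Need Φ(δ − 2.241) = 0.8, so δ = 2.241 + 0.842 = 3.083.
(The second rejection-region term Φ(−δ − z_{α/2}) is negligible and dropped.)
δ = d·√(n/2) ⇒ d = δ/√(n/2) = 3.083/√(49/2) = 0.6229.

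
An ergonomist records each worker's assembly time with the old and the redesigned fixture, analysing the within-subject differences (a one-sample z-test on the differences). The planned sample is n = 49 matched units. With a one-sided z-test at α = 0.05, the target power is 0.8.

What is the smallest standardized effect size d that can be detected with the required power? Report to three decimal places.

d ≈ 0.355

Need Φ(δ − 1.645) = 0.8, so δ = 1.645 + 0.842 = 2.486.
δ = d·√n ⇒ d = δ/√n = 2.486/√49 = 0.3552.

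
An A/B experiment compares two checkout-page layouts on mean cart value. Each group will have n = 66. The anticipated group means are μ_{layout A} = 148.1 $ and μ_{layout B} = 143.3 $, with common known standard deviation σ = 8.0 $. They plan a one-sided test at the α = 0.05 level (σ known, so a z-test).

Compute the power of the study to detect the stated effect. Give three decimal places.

Standardized effect: d = |μ_{layout A} − μ_{layout B}| / σ = |148.1 − 143.3| / 8.0 = 0.6000
Noncentrality parameter: δ = d·√(n/2) = 0.6000 × √(66/2) = 3.4467
One-sided α = 0.05 → critical value z_{0.05} = 1.645.
Power = Φ(δ − 1.645) = Φ(1.802) = 0.9642.

Power ≈ 0.964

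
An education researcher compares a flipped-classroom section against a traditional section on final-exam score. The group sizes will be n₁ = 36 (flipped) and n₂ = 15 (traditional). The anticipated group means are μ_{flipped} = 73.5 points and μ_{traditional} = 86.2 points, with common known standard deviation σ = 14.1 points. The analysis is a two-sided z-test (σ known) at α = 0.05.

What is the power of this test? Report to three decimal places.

Standardized effect: d = |μ_{flipped} − μ_{traditional}| / σ = |73.5 − 86.2| / 14.1 = 0.9007
Noncentrality parameter: δ = d / √(1/n₁ + 1/n₂) = 0.9007 / √(1/36 + 1/15) = 2.9309
Critical value for a two-sided test at α = 0.05: z_{α/2} = 1.960.
Power = Φ(δ − 1.960) + Φ(−δ − 1.960) = Φ(0.971) + Φ(-4.891) = 0.8342 + 0.0000 = 0.8342.

Power ≈ 0.834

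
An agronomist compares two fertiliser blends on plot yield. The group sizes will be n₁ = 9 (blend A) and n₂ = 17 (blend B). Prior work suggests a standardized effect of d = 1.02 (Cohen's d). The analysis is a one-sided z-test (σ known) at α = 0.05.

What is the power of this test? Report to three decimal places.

Noncentrality parameter: δ = d / √(1/n₁ + 1/n₂) = 1.02 / √(1/9 + 1/17) = 2.4743
Critical value for a one-sided test at α = 0.05: z_α = 1.645.
Power = P(Z > 1.645 − δ) = Φ(0.829) = 0.7966.

Power ≈ 0.797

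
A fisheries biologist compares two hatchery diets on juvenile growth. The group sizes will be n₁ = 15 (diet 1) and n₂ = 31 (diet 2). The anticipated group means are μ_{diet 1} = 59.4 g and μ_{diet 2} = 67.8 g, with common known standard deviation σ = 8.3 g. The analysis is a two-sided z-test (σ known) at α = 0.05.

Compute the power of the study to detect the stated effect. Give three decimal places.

Standardized effect: d = |μ_{diet 1} − μ_{diet 2}| / σ = |59.4 − 67.8| / 8.3 = 1.0120
Noncentrality parameter: δ = d / √(1/n₁ + 1/n₂) = 1.0120 / √(1/15 + 1/31) = 3.2177
Critical value for a two-sided test at α = 0.05: z_{α/2} = 1.960.
Power = Φ(δ − 1.960) + Φ(−δ − 1.960) = Φ(1.258) + Φ(-5.178) = 0.8958 + 0.0000 = 0.8958.

Power ≈ 0.896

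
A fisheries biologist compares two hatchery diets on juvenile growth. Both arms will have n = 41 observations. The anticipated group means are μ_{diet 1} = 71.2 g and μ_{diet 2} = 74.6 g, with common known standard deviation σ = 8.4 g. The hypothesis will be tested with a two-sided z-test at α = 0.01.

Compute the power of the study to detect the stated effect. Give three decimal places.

Standardized effect: d = |μ_{diet 1} − μ_{diet 2}| / σ = |71.2 − 74.6| / 8.4 = 0.4048
Noncentrality parameter: δ = d·√(n/2) = 0.4048 × √(41/2) = 1.8326
Critical value for a two-sided test at α = 0.01: z_{α/2} = 2.576.
Power = Φ(δ − 2.576) + Φ(−δ − 2.576) = Φ(-0.743) + Φ(-4.408) = 0.2287 + 0.0000 = 0.2287.

Power ≈ 0.229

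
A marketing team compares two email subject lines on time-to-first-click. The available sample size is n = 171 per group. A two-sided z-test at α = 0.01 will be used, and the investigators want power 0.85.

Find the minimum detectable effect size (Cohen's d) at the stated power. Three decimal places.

d ≈ 0.391

Need Φ(δ − 2.576) = 0.85, so δ = 2.576 + 1.036 = 3.612.
(Lower-tail contribution to power is negligible for δ > 0.)
δ = d·√(n/2) ⇒ d = δ/√(n/2) = 3.612/√(171/2) = 0.3907.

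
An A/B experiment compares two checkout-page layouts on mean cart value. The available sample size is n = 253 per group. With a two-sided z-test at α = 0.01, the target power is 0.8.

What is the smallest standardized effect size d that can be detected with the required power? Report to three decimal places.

d ≈ 0.304

Need Φ(δ − 2.576) = 0.8, so δ = 2.576 + 0.842 = 3.417.
(The second rejection-region term Φ(−δ − z_{α/2}) is negligible and dropped.)
δ = d·√(n/2) ⇒ d = δ/√(n/2) = 3.417/√(253/2) = 0.3038.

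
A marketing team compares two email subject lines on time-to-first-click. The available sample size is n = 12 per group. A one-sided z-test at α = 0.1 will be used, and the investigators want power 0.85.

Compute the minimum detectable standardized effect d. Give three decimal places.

d ≈ 0.946

Need Φ(δ − 1.282) = 0.85, so δ = 1.282 + 1.036 = 2.318.
δ = d·√(n/2) ⇒ d = δ/√(n/2) = 2.318/√(12/2) = 0.9463.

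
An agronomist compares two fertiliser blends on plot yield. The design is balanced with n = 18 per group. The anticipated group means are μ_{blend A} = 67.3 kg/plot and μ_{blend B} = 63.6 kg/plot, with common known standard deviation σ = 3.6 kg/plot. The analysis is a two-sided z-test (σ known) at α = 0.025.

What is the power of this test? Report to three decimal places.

Standardized effect: d = |μ_{blend A} − μ_{blend B}| / σ = |67.3 − 63.6| / 3.6 = 1.0278
Noncentrality parameter: δ = d·√(n/2) = 1.0278 × √(18/2) = 3.0833
Two-sided α = 0.025 → critical value z_{0.0125} = 2.241.
Power = Φ(δ − 2.241) + Φ(−δ − 2.241) = Φ(0.842) + Φ(-5.325) = 0.8001 + 0.0000 = 0.8001.

Power ≈ 0.800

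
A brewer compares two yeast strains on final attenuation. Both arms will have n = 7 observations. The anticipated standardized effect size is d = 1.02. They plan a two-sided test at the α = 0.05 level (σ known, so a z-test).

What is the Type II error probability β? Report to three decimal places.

Noncentrality parameter: δ = d·√(n/2) = 1.02 × √(7/2) = 1.9082
Critical value for a two-sided test at α = 0.05: z_{α/2} = 1.960.
Power = Φ(δ − 1.960) + Φ(−δ − 1.960) = Φ(-0.052) + Φ(-3.868) = 0.4794 + 0.0001 = 0.4794.
Type II error: β = 1 − power = 1 − 0.4794 = 0.5206.

β ≈ 0.521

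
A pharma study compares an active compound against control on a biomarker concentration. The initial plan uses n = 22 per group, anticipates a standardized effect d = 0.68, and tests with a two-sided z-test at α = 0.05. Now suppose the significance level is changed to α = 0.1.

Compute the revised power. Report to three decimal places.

δ = d·√(n/2) = 0.68 × √(22/2) = 2.2553 (unchanged). New critical value: z_{0.05} = 1.645.
Revised power = Φ(δ − 1.645) + Φ(−δ − 1.645) = Φ(0.610) + Φ(-3.900) = 0.7292 + 0.0000 = 0.7293.

Power ≈ 0.729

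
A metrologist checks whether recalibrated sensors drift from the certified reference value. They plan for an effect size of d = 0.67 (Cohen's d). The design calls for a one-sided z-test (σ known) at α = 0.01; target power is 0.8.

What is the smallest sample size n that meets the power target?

n = 23

For power 0.8 need Φ(δ − z_{0.01}) = 0.8, so δ = z_{0.01} + z_{0.20} = 2.326 + 0.842 = 3.168.
δ = d·√n ⇒ n = (δ/d)² = (3.168 / 0.67)² = 22.36.
Rounding up, n = 23.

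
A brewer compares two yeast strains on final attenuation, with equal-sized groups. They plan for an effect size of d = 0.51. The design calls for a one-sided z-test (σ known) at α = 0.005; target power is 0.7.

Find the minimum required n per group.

n = 74 per group

For power 0.7 need Φ(δ − z_{0.005}) = 0.7, so δ = z_{0.005} + z_{0.30} = 2.576 + 0.524 = 3.100.
δ = d·√(n/2) ⇒ n = 2(δ/d)² = 2 × (3.100 / 0.51)² = 73.91.
Rounding up, n = 74 per group.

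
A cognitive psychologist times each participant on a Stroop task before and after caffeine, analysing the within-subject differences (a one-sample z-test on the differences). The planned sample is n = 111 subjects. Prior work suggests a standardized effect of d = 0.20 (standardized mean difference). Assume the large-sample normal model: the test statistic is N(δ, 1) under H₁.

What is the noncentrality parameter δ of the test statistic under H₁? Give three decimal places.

δ ≈ 2.107

The noncentrality parameter scales effect size by the design's sample-size factor: δ = d·√n = 0.20 × √111 = 2.1071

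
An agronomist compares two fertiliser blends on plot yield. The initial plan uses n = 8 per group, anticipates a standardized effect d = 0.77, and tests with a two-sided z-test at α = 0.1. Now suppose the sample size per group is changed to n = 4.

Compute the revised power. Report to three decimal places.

With n = 4 per group: δ = d·√(n/2) = 0.77 × √(4/2) = 1.0889. Critical value z_{0.05} = 1.645.
Revised power = Φ(δ − 1.645) + Φ(−δ − 1.645) = Φ(-0.556) + Φ(-2.734) = 0.2891 + 0.0031 = 0.2923.

Power ≈ 0.292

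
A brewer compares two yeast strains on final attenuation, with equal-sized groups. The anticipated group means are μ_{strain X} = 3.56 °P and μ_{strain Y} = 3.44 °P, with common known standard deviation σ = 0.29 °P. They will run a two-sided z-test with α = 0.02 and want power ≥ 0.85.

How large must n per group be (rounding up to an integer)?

n = 133 per group

Standardized effect: d = |μ_{strain X} − μ_{strain Y}| / σ = |3.56 − 3.44| / 0.29 = 0.4138
Set Φ(δ − 2.326) = 0.85; then δ − 2.326 = Φ⁻¹(0.85) = 1.036, giving δ = 3.363.
(Ignoring the negligible lower-tail rejection probability gives the usual closed-form inversion.)
δ = d·√(n/2) ⇒ n = 2(δ/d)² = 2 × (3.363 / 0.4138)² = 132.09.
Rounding up, n = 133 per group.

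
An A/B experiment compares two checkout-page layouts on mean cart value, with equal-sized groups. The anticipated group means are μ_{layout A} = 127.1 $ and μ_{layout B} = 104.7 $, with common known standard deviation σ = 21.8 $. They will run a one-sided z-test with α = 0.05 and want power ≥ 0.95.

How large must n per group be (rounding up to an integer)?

n = 21 per group

Standardized effect: d = |μ_{layout A} − μ_{layout B}| / σ = |127.1 − 104.7| / 21.8 = 1.0275
For power 0.95 need Φ(δ − z_{0.05}) = 0.95, so δ = z_{0.05} + z_{0.05} = 1.645 + 1.645 = 3.290.
δ = d·√(n/2) ⇒ n = 2(δ/d)² = 2 × (3.290 / 1.0275)² = 20.50.
Rounding up, n = 21 per group.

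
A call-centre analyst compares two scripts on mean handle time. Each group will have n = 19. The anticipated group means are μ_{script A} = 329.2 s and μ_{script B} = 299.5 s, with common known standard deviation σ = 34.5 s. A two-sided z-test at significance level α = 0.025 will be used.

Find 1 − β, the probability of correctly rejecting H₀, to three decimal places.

Standardized effect: d = |μ_{script A} − μ_{script B}| / σ = |329.2 − 299.5| / 34.5 = 0.8609
Noncentrality parameter: δ = d·√(n/2) = 0.8609 × √(19/2) = 2.6534
Critical value for a two-sided test at α = 0.025: z_{α/2} = 2.241.
Power = Φ(δ − 2.241) + Φ(−δ − 2.241) = Φ(0.412) + Φ(-4.895) = 0.6598 + 0.0000 = 0.6598.

Power ≈ 0.660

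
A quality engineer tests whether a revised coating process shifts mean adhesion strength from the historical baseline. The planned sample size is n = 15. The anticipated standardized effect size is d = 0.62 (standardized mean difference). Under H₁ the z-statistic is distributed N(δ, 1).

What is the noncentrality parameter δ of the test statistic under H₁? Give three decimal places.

The noncentrality parameter scales effect size by the design's sample-size factor: δ = d·√n = 0.62 × √15 = 2.4012

δ ≈ 2.401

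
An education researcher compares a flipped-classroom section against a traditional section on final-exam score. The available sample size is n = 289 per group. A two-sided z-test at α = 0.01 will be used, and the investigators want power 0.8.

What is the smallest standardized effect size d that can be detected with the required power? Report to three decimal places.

d ≈ 0.284

Need Φ(δ − 2.576) = 0.8, so δ = 2.576 + 0.842 = 3.417.
(The second rejection-region term Φ(−δ − z_{α/2}) is negligible and dropped.)
δ = d·√(n/2) ⇒ d = δ/√(n/2) = 3.417/√(289/2) = 0.2843.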